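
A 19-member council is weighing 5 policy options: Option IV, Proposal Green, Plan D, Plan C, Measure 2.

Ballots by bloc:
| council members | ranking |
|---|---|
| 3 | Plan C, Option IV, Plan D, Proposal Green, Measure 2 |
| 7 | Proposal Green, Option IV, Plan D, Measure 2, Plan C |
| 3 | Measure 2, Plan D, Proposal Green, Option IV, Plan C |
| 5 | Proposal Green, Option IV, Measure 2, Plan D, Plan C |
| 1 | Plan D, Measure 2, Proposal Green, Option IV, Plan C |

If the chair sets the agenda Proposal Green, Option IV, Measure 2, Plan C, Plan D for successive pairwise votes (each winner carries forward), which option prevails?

Proposal Green

Round 1: Proposal Green vs Option IV — 16–3, Proposal Green advances.
Round 2: Proposal Green vs Measure 2 — 15–4, Proposal Green advances.
Round 3: Proposal Green vs Plan C — 16–3, Proposal Green advances.
Round 4: Proposal Green vs Plan D — 12–7, Proposal Green advances.
Proposal Green survives the agenda.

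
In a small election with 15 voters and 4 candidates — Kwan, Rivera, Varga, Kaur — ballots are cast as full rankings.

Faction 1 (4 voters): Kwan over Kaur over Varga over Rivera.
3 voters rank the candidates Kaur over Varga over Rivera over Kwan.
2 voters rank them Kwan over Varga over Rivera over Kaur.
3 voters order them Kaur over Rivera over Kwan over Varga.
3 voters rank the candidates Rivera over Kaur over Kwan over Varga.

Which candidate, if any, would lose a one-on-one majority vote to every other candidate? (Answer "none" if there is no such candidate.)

Pairwise majorities:
Kwan vs Rivera: Kwan preferred on 4+2 = 6 ballots; Rivera wins 9–6.
Kwan vs Varga: 12 to 3, Kwan.
Kwan vs Kaur: Kaur, 9–6.
Rivera vs Varga: Varga, 9–6.
Rivera vs Kaur: Rivera is ranked higher on 2+3 = 5 ballots, Kaur on 10. Kaur wins 10–5.
Varga vs Kaur: 2 to 13, Kaur.
Every candidate wins at least one matchup (Kwan beats Varga; Rivera beats Kwan; Varga beats Rivera; Kaur beats Kwan), so there is no Condorcet loser.

none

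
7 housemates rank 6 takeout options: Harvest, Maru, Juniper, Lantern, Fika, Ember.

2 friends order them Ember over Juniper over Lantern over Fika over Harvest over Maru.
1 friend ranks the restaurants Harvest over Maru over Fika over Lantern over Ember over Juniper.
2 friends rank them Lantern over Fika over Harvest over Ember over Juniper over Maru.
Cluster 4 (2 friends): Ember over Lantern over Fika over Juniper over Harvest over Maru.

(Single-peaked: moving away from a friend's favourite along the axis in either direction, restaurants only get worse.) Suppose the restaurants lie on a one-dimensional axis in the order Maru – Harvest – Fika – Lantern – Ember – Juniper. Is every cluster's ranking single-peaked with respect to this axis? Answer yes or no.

yes

Axis positions: Maru=1, Harvest=2, Fika=3, Lantern=4, Ember=5, Juniper=6.
Cluster 1 (peak Ember at position 5): ranking walks positions 5-6-4-3-2-1, expanding outward from the peak — single-peaked.
Cluster 2 (peak Harvest at position 2): ranking walks positions 2-1-3-4-5-6, expanding outward from the peak — single-peaked.
Cluster 3 (peak Lantern at position 4): ranking walks positions 4-3-2-5-6-1, expanding outward from the peak — single-peaked.
Cluster 4 (peak Ember at position 5): ranking walks positions 5-4-3-6-2-1, expanding outward from the peak — single-peaked.
Every ranking is single-peaked on this axis.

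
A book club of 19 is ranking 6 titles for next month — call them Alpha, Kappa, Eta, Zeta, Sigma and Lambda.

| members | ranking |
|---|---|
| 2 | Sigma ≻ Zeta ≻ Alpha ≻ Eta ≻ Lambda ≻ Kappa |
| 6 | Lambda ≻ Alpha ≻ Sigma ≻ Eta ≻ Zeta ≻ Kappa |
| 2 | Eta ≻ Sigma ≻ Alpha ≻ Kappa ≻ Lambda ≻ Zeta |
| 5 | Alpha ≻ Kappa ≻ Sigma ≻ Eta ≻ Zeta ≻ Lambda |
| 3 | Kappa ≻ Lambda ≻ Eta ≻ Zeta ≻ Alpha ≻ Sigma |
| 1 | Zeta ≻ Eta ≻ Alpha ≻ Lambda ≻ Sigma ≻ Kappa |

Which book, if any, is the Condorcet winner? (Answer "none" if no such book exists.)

Alpha

Pairwise majorities:
Alpha vs Kappa: 2+6+2+5+1 = 16 for Alpha, 3 for Kappa — Alpha by 16–3.
Alpha vs Eta: 13 to 6, Alpha.
Alpha vs Zeta: Alpha is ranked higher on 6+2+5 = 13 ballots, Zeta on 6. Alpha wins 13–6.
Alpha vs Sigma: Alpha wins 15–4.
Alpha vs Lambda: 2+2+5+1 = 10 for Alpha, 9 for Lambda — Alpha by 10–9.
Kappa vs Eta: Eta, 11–8.
Kappa vs Zeta: Kappa, 10–9.
Kappa vs Sigma: Kappa is ranked higher on 5+3 = 8 ballots, Sigma on 11. Sigma wins 11–8.
Kappa vs Lambda: Kappa preferred on 2+5+3 = 10 ballots; Kappa wins 10–9.
Eta–Zeta: Eta 16–3.
Eta–Sigma: Sigma 13–6.
Eta–Lambda: Eta 10–9.
Zeta vs Sigma: Zeta preferred on 3+1 = 4 ballots; Sigma wins 15–4.
Zeta vs Lambda: Lambda wins 11–8.
Sigma vs Lambda: Lambda, 10–9.
Alpha beats each of Kappa, Eta, Zeta, Sigma, Lambda — Alpha is the Condorcet winner.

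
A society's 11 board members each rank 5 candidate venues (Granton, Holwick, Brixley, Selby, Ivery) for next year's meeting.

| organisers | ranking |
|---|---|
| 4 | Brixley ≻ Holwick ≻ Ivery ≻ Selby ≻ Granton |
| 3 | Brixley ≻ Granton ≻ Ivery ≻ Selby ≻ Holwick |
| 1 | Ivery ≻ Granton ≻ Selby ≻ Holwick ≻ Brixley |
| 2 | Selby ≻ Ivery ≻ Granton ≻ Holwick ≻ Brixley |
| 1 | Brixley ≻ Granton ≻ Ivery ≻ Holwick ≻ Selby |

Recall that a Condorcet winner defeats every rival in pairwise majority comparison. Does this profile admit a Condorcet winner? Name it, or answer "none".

Brixley

Pairwise majorities:
Granton vs Holwick: Granton wins 7–4.
Granton vs Brixley: 3 to 8, Brixley.
Granton vs Selby: Selby wins 6–5.
Granton vs Ivery: Granton is ranked higher on 3+1 = 4 ballots, Ivery on 7. Ivery wins 7–4.
Holwick vs Brixley: Brixley, 8–3.
Holwick vs Selby: Selby wins 6–5.
Holwick vs Ivery: Holwick preferred on 4 ballots; Ivery wins 7–4.
Brixley vs Selby: Brixley wins 8–3.
Brixley vs Ivery: 4+3+1 = 8 for Brixley, 3 for Ivery — Brixley by 8–3.
Selby vs Ivery: Selby is ranked higher on 2 ballots, Ivery on 9. Ivery wins 9–2.
Brixley wins every pairwise contest, so Brixley is the Condorcet winner.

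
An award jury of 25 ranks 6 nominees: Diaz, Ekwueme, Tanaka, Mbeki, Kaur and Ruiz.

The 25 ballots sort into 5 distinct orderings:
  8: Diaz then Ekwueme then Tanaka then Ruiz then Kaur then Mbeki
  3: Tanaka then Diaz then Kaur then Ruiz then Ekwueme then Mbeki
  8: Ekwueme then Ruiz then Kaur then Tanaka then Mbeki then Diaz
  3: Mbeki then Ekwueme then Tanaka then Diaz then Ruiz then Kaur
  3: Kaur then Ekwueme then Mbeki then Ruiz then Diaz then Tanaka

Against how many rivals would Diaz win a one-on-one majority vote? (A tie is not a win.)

2

Diaz against each rival (25 jurors):
Diaz vs Ekwueme: 8+3 = 11 for Diaz, 14 for Ekwueme — Ekwueme by 14–11.
Diaz vs Tanaka: 11 to 14, Tanaka.
Diaz vs Mbeki: Diaz is ranked higher on 8+3 = 11 ballots, Mbeki on 14. Mbeki wins 14–11.
Diaz vs Kaur: 14 to 11, Diaz.
Diaz–Ruiz: Diaz 14–11.
Diaz beats Kaur, Ruiz; loses to Ekwueme, Tanaka, Mbeki — 2 pairwise wins.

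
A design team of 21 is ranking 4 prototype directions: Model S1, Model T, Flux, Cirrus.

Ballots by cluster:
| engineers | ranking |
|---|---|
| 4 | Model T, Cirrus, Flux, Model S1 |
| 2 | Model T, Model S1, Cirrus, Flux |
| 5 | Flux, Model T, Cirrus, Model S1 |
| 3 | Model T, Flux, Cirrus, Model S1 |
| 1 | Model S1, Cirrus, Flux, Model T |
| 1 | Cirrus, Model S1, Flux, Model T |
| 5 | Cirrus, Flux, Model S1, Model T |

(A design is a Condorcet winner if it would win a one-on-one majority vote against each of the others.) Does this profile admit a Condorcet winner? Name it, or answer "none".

none

Head-to-head results (21 engineers):
Model S1 vs Model T: Model S1 preferred on 1+1+5 = 7 ballots; Model T wins 14–7.
Model S1 vs Flux: Model S1 preferred on 2+1+1 = 4 ballots; Flux wins 17–4.
Model S1–Cirrus: Cirrus 18–3.
Model T–Flux: Flux 12–9.
Model T vs Cirrus: 4+2+5+3 = 14 for Model T, 7 for Cirrus — Model T by 14–7.
Flux vs Cirrus: Cirrus wins 13–8.
Every design loses at least once (Model S1 loses to Model T; Model T loses to Flux; Flux loses to Cirrus; Cirrus loses to Model T). The majority relation contains the cycle Model T > Cirrus > Flux > Model T, so there is no Condorcet winner.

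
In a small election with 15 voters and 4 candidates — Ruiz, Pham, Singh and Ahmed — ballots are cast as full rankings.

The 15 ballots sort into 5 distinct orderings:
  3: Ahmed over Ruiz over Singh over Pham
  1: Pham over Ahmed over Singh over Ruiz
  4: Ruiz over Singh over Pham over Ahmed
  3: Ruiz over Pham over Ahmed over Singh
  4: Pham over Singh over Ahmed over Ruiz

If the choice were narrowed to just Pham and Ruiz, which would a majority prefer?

Ballots ranking Pham above Ruiz: 1 + 4 = 5.
Ballots ranking Ruiz above Pham: 15 − 5 = 10.
Ruiz wins the head-to-head 10–5.

Ruiz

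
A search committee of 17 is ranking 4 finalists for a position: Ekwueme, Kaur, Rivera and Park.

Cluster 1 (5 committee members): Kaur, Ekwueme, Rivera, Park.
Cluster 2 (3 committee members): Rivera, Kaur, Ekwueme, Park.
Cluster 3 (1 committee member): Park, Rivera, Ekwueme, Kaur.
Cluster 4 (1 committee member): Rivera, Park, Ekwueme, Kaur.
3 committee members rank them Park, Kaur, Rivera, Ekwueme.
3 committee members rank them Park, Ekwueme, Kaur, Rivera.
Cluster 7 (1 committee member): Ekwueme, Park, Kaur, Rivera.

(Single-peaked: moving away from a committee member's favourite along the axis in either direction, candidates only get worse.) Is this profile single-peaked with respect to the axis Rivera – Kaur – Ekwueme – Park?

Axis positions: Rivera=1, Kaur=2, Ekwueme=3, Park=4.
Cluster 1 (peak Kaur at position 2): ranking walks positions 2-3-1-4, expanding outward from the peak — single-peaked.
Cluster 2 (peak Rivera at position 1): ranking walks positions 1-2-3-4, expanding outward from the peak — single-peaked.
Cluster 3: ranking walks positions 4-1-3-2; Rivera is ranked above Ekwueme even though Ekwueme lies between Rivera and the peak Park on the axis — preferences dip and rise again. Not single-peaked.
Cluster 4: ranking walks positions 1-4-3-2; Park is ranked above Kaur even though Kaur lies between Park and the peak Rivera on the axis — preferences dip and rise again. Not single-peaked.
Cluster 5: ranking walks positions 4-2-1-3; Kaur is ranked above Ekwueme even though Ekwueme lies between Kaur and the peak Park on the axis — preferences dip and rise again. Not single-peaked.
Cluster 6 (peak Park at position 4): ranking walks positions 4-3-2-1, expanding outward from the peak — single-peaked.
Cluster 7 (peak Ekwueme at position 3): ranking walks positions 3-4-2-1, expanding outward from the peak — single-peaked.
Cluster 3 violates single-peakedness, so the profile is not single-peaked on this axis.

no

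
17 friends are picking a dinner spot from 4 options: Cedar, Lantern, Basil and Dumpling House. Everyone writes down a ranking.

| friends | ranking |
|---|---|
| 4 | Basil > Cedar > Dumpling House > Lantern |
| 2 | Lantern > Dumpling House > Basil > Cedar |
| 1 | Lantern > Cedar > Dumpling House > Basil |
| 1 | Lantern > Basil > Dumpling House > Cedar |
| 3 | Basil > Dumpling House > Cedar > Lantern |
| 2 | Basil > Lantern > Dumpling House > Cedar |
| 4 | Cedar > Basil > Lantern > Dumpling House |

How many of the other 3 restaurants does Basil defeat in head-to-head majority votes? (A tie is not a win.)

Basil against each rival (17 friends):
Basil vs Cedar: Basil wins 12–5.
Basil vs Lantern: Basil is ranked higher on 4+3+2+4 = 13 ballots, Lantern on 4. Basil wins 13–4.
Basil–Dumpling House: Basil 14–3.
Basil beats Cedar, Lantern, Dumpling House — 3 pairwise wins.

3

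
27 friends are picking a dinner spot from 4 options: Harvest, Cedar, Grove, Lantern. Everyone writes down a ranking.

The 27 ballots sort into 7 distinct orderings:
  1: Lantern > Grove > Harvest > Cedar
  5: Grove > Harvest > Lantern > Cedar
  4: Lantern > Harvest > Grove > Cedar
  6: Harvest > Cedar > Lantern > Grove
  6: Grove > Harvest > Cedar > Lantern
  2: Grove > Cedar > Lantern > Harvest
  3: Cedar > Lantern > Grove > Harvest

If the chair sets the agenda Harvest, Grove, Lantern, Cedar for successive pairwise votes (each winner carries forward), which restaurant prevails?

Round 1: Harvest vs Grove — 10–17, Grove advances.
Round 2: Grove vs Lantern — 13–14, Lantern advances.
Round 3: Lantern vs Cedar — 10–17, Cedar advances.
The agenda winner is Cedar.

Cedar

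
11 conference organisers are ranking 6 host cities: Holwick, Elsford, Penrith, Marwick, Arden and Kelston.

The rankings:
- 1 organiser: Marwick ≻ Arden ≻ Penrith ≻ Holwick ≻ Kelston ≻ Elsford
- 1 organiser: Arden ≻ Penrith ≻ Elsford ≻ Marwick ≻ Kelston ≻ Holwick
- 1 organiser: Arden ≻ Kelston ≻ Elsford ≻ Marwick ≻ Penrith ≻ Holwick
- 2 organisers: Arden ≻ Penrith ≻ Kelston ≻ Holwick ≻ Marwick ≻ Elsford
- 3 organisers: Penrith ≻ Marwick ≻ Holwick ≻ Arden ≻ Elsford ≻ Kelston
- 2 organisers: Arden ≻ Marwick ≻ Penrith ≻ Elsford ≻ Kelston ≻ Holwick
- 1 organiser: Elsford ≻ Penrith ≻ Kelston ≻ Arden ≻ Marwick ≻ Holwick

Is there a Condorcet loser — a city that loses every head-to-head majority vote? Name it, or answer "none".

Head-to-head results (11 organisers):
Holwick vs Elsford: Holwick wins 6–5.
Holwick vs Penrith: 0 to 11, Penrith.
Holwick vs Marwick: Holwick is ranked higher on 2 ballots, Marwick on 9. Marwick wins 9–2.
Holwick–Arden: Arden 8–3.
Holwick vs Kelston: Kelston, 7–4.
Elsford vs Penrith: 2 to 9, Penrith.
Elsford vs Marwick: Marwick, 8–3.
Elsford vs Arden: Elsford preferred on 1 ballot; Arden wins 10–1.
Elsford vs Kelston: Elsford preferred on 1+3+2+1 = 7 ballots; Elsford wins 7–4.
Penrith vs Marwick: Penrith is ranked higher on 1+2+3+1 = 7 ballots, Marwick on 4. Penrith wins 7–4.
Penrith vs Arden: Penrith preferred on 3+1 = 4 ballots; Arden wins 7–4.
Penrith vs Kelston: Penrith preferred on 1+1+2+3+2+1 = 10 ballots; Penrith wins 10–1.
Marwick vs Arden: Marwick preferred on 1+3 = 4 ballots; Arden wins 7–4.
Marwick vs Kelston: Marwick wins 7–4.
Arden vs Kelston: 10 to 1, Arden.
Each city has at least one pairwise win (Holwick beats Elsford; Elsford beats Kelston; Penrith beats Holwick; Marwick beats Holwick; Arden beats Holwick; Kelston beats Holwick) — no Condorcet loser.

none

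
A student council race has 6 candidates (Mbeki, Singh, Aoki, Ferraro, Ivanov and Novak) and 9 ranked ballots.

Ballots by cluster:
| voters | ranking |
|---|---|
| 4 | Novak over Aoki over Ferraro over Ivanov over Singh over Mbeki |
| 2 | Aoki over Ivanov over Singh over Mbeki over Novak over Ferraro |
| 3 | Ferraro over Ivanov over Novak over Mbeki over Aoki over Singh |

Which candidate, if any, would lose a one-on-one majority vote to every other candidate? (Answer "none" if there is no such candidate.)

Pairwise majorities:
Mbeki vs Singh: Mbeki preferred on 3 ballots; Singh wins 6–3.
Mbeki vs Aoki: Aoki, 6–3.
Mbeki vs Ferraro: Mbeki is ranked higher on 2 ballots, Ferraro on 7. Ferraro wins 7–2.
Mbeki vs Ivanov: Mbeki is ranked higher on 0 ballots, Ivanov on 9. Ivanov wins 9–0.
Mbeki vs Novak: 2 for Mbeki, 7 for Novak — Novak by 7–2.
Singh–Aoki: Aoki 9–0.
Singh vs Ferraro: 2 to 7, Ferraro.
Singh–Ivanov: Ivanov 9–0.
Singh–Novak: Novak 7–2.
Aoki vs Ferraro: Aoki wins 6–3.
Aoki vs Ivanov: Aoki is ranked higher on 4+2 = 6 ballots, Ivanov on 3. Aoki wins 6–3.
Aoki vs Novak: Novak wins 7–2.
Ferraro vs Ivanov: 4+3 = 7 for Ferraro, 2 for Ivanov — Ferraro by 7–2.
Ferraro vs Novak: Novak wins 6–3.
Ivanov vs Novak: Ivanov wins 5–4.
Mbeki is beaten in every head-to-head and is the Condorcet loser.

Mbeki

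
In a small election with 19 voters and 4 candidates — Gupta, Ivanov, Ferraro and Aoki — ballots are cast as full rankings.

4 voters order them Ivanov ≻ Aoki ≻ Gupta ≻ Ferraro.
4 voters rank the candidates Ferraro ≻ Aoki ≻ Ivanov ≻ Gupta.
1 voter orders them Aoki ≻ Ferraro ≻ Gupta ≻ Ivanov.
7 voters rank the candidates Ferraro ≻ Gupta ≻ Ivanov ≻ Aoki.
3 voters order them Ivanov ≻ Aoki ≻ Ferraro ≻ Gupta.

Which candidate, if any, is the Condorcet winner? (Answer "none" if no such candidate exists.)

Ferraro

Check each pair by majority over 19 ballots:
Gupta vs Ivanov: Gupta is ranked higher on 1+7 = 8 ballots, Ivanov on 11. Ivanov wins 11–8.
Gupta vs Ferraro: 4 for Gupta, 15 for Ferraro — Ferraro by 15–4.
Gupta vs Aoki: 7 for Gupta, 12 for Aoki — Aoki by 12–7.
Ivanov vs Ferraro: 4+3 = 7 for Ivanov, 12 for Ferraro — Ferraro by 12–7.
Ivanov vs Aoki: Ivanov preferred on 4+7+3 = 14 ballots; Ivanov wins 14–5.
Ferraro vs Aoki: Ferraro preferred on 4+7 = 11 ballots; Ferraro wins 11–8.
Ferraro wins every pairwise contest, so Ferraro is the Condorcet winner.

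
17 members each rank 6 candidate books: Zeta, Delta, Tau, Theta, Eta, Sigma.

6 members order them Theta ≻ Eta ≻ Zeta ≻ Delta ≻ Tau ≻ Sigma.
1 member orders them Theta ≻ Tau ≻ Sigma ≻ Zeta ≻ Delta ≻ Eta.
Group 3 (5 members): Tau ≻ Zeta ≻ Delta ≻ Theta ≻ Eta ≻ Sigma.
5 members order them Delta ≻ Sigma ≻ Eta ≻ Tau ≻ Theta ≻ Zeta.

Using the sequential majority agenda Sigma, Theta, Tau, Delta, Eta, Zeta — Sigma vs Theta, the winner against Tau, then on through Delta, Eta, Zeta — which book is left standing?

Round 1: Sigma vs Theta — 5–12, Theta advances.
Round 2: Theta vs Tau — 7–10, Tau advances.
Round 3: Tau vs Delta — 6–11, Delta advances.
Round 4: Delta vs Eta — 11–6, Delta advances.
Round 5: Delta vs Zeta — 5–12, Zeta advances.
The agenda winner is Zeta.

Zeta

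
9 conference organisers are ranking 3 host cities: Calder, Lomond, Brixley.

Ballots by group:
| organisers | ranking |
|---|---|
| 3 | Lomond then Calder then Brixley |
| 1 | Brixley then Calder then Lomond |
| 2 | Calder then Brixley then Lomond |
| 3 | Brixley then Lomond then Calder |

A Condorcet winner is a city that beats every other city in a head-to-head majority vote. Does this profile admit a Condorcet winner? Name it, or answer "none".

Pairwise majorities:
Calder vs Lomond: Lomond, 6–3.
Calder vs Brixley: 5 to 4, Calder.
Lomond vs Brixley: 3 for Lomond, 6 for Brixley — Brixley by 6–3.
No city is unbeaten: Calder loses to Lomond; Lomond loses to Brixley; Brixley loses to Calder. In particular Calder beats Brixley beats Lomond beats Calder is a majority cycle — no Condorcet winner exists.

none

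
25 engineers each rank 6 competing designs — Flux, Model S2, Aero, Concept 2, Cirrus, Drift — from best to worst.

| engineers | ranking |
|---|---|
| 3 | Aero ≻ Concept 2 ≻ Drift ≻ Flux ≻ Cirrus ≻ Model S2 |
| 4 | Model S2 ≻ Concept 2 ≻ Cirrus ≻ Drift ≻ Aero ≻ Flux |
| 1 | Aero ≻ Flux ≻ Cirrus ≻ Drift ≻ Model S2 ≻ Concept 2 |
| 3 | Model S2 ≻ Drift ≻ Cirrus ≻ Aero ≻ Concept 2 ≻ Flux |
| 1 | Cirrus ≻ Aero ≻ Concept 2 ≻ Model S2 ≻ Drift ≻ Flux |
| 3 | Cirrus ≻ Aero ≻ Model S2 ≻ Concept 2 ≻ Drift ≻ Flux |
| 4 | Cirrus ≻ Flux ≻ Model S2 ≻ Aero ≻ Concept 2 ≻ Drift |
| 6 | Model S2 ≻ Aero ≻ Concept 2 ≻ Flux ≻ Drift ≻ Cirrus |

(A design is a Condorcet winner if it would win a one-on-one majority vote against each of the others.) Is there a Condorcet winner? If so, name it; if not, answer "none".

Pairwise majorities:
Flux vs Model S2: Model S2 wins 17–8.
Flux–Aero: Aero 21–4.
Flux vs Concept 2: Concept 2, 20–5.
Flux vs Cirrus: Cirrus wins 15–10.
Flux vs Drift: Drift wins 14–11.
Model S2–Aero: Model S2 17–8.
Model S2 vs Concept 2: Model S2, 21–4.
Model S2 vs Cirrus: Model S2, 13–12.
Model S2–Drift: Model S2 21–4.
Aero vs Concept 2: Aero, 21–4.
Aero vs Cirrus: Cirrus, 15–10.
Aero vs Drift: Aero wins 18–7.
Concept 2–Cirrus: Concept 2 13–12.
Concept 2–Drift: Concept 2 21–4.
Cirrus vs Drift: Cirrus wins 13–12.
Model S2 beats each of Flux, Aero, Concept 2, Cirrus, Drift — Model S2 is the Condorcet winner.

Model S2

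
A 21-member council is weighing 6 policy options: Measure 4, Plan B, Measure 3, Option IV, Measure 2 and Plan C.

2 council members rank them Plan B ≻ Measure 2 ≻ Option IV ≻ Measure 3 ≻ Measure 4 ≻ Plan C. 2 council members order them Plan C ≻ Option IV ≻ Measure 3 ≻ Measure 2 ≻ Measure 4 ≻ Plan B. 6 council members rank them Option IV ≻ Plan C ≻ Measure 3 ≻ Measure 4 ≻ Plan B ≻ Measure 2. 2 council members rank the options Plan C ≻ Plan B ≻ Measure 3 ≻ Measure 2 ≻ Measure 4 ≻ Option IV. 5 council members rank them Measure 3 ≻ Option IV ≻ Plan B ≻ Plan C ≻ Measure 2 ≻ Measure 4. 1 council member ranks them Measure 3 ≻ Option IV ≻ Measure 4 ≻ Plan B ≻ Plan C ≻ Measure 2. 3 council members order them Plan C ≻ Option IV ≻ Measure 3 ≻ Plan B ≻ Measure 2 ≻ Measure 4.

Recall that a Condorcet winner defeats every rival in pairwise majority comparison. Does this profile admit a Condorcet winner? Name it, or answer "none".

Option IV

Head-to-head results (21 council members):
Measure 4 vs Plan B: 2+6+1 = 9 for Measure 4, 12 for Plan B — Plan B by 12–9.
Measure 4 vs Measure 3: Measure 4 preferred on 0 ballots; Measure 3 wins 21–0.
Measure 4 vs Option IV: Measure 4 is ranked higher on 2 ballots, Option IV on 19. Option IV wins 19–2.
Measure 4 vs Measure 2: 7 to 14, Measure 2.
Measure 4 vs Plan C: 3 to 18, Plan C.
Plan B vs Measure 3: Plan B preferred on 2+2 = 4 ballots; Measure 3 wins 17–4.
Plan B vs Option IV: 4 to 17, Option IV.
Plan B vs Measure 2: Plan B is ranked higher on 2+6+2+5+1+3 = 19 ballots, Measure 2 on 2. Plan B wins 19–2.
Plan B vs Plan C: 2+5+1 = 8 for Plan B, 13 for Plan C — Plan C by 13–8.
Measure 3 vs Option IV: Measure 3 is ranked higher on 2+5+1 = 8 ballots, Option IV on 13. Option IV wins 13–8.
Measure 3 vs Measure 2: 19 to 2, Measure 3.
Measure 3 vs Plan C: Measure 3 is ranked higher on 2+5+1 = 8 ballots, Plan C on 13. Plan C wins 13–8.
Option IV vs Measure 2: Option IV preferred on 2+6+5+1+3 = 17 ballots; Option IV wins 17–4.
Option IV vs Plan C: 2+6+5+1 = 14 for Option IV, 7 for Plan C — Option IV by 14–7.
Measure 2 vs Plan C: 2 to 19, Plan C.
Option IV defeats every rival head-to-head and is the Condorcet winner.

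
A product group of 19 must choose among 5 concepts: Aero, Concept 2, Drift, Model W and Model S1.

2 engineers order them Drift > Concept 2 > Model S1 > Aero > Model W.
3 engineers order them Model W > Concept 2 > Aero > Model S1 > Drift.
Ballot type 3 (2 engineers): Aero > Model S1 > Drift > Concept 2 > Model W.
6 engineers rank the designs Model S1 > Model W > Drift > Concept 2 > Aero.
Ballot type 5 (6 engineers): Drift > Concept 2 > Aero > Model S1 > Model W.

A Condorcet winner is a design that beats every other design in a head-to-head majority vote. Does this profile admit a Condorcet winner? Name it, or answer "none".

Check each pair by majority over 19 ballots:
Aero–Concept 2: Concept 2 17–2.
Aero–Drift: Drift 14–5.
Aero–Model W: Aero 10–9.
Aero vs Model S1: Aero wins 11–8.
Concept 2 vs Drift: Drift, 16–3.
Concept 2–Model W: Concept 2 10–9.
Concept 2 vs Model S1: Concept 2 wins 11–8.
Drift vs Model W: Drift, 10–9.
Drift vs Model S1: Model S1 wins 11–8.
Model W vs Model S1: Model S1 wins 16–3.
Every design loses at least once (Aero loses to Concept 2; Concept 2 loses to Drift; Drift loses to Model S1; Model W loses to Aero; Model S1 loses to Aero). The majority relation contains the cycle Aero beats Model S1 beats Drift beats Aero, so there is no Condorcet winner.

none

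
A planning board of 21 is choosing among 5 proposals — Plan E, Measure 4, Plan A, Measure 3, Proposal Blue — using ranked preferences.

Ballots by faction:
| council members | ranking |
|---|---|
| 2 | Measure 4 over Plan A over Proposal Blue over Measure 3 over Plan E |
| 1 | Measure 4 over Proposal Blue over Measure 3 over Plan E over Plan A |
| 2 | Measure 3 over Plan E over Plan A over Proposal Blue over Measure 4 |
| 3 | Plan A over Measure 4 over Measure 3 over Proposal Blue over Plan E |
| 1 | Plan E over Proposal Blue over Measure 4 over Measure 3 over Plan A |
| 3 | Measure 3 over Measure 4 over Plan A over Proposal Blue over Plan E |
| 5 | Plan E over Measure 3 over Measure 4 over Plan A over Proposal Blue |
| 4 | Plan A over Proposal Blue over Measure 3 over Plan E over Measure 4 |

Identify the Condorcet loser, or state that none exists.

none

Head-to-head results (21 council members):
Plan E vs Measure 4: Plan E wins 12–9.
Plan E–Plan A: Plan A 12–9.
Plan E vs Measure 3: 1+5 = 6 for Plan E, 15 for Measure 3 — Measure 3 by 15–6.
Plan E vs Proposal Blue: Plan E is ranked higher on 2+1+5 = 8 ballots, Proposal Blue on 13. Proposal Blue wins 13–8.
Measure 4 vs Plan A: Measure 4, 12–9.
Measure 4–Measure 3: Measure 3 14–7.
Measure 4 vs Proposal Blue: Measure 4, 14–7.
Plan A–Measure 3: Measure 3 12–9.
Plan A vs Proposal Blue: Plan A wins 19–2.
Measure 3 vs Proposal Blue: Measure 3 preferred on 2+3+3+5 = 13 ballots; Measure 3 wins 13–8.
Each option has at least one pairwise win (Plan E beats Measure 4; Measure 4 beats Plan A; Plan A beats Plan E; Measure 3 beats Plan E; Proposal Blue beats Plan E) — no Condorcet loser.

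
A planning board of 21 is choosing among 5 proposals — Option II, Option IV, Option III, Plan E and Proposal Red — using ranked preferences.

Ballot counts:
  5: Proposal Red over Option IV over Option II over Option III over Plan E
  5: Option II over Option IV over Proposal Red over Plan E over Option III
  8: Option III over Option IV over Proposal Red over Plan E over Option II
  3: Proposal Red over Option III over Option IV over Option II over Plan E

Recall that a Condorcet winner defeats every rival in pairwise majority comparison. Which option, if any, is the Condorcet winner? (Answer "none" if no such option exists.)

none

Pairwise majorities:
Option II vs Option IV: Option II is ranked higher on 5 ballots, Option IV on 16. Option IV wins 16–5.
Option II–Option III: Option III 11–10.
Option II vs Plan E: Option II is ranked higher on 5+5+3 = 13 ballots, Plan E on 8. Option II wins 13–8.
Option II vs Proposal Red: Proposal Red wins 16–5.
Option IV–Option III: Option III 11–10.
Option IV vs Plan E: Option IV, 21–0.
Option IV–Proposal Red: Option IV 13–8.
Option III vs Plan E: Option III, 16–5.
Option III vs Proposal Red: Option III is ranked higher on 8 ballots, Proposal Red on 13. Proposal Red wins 13–8.
Plan E vs Proposal Red: Proposal Red wins 21–0.
Every option loses at least once (Option II loses to Option IV; Option IV loses to Option III; Option III loses to Proposal Red; Plan E loses to Option II; Proposal Red loses to Option IV). The majority relation contains the cycle Option IV > Proposal Red > Option III > Option IV, so there is no Condorcet winner.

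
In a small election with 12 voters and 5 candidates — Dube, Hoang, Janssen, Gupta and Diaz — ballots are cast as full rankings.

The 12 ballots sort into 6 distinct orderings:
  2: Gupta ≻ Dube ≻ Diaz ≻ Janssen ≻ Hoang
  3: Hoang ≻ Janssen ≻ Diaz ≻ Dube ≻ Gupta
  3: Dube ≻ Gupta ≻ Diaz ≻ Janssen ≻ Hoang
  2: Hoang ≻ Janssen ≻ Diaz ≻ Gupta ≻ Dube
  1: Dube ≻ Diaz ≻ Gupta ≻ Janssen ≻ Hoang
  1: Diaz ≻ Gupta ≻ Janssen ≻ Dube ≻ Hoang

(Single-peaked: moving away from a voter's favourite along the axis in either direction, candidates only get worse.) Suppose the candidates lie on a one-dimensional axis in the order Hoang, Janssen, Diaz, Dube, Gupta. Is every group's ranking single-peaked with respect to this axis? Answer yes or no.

Axis positions: Hoang=1, Janssen=2, Diaz=3, Dube=4, Gupta=5.
Group 1 (peak Gupta at position 5): ranking walks positions 5-4-3-2-1, expanding outward from the peak — single-peaked.
Group 2 (peak Hoang at position 1): ranking walks positions 1-2-3-4-5, expanding outward from the peak — single-peaked.
Group 3 (peak Dube at position 4): ranking walks positions 4-5-3-2-1, expanding outward from the peak — single-peaked.
Group 4: ranking walks positions 1-2-3-5-4; Gupta is ranked above Dube even though Dube lies between Gupta and the peak Hoang on the axis — preferences dip and rise again. Not single-peaked.
Group 5 (peak Dube at position 4): ranking walks positions 4-3-5-2-1, expanding outward from the peak — single-peaked.
Group 6: ranking walks positions 3-5-2-4-1; Gupta is ranked above Dube even though Dube lies between Gupta and the peak Diaz on the axis — preferences dip and rise again. Not single-peaked.
Group 4 violates single-peakedness, so the profile is not single-peaked on this axis.

no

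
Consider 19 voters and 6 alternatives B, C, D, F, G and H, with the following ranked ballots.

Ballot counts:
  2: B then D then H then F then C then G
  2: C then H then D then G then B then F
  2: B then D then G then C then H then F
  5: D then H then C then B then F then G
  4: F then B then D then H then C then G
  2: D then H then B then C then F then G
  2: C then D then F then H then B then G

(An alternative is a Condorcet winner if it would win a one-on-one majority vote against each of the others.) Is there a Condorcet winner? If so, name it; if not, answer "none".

D

Head-to-head results (19 voters):
B vs C: 10 to 9, B.
B vs D: 2+2+4 = 8 for B, 11 for D — D by 11–8.
B vs F: B preferred on 2+2+2+5+2 = 13 ballots; B wins 13–6.
B vs G: B is ranked higher on 2+2+5+4+2+2 = 17 ballots, G on 2. B wins 17–2.
B vs H: 2+2+4 = 8 for B, 11 for H — H by 11–8.
C vs D: C preferred on 2+2 = 4 ballots; D wins 15–4.
C vs F: C preferred on 2+2+5+2+2 = 13 ballots; C wins 13–6.
C vs G: C is ranked higher on 2+2+5+4+2+2 = 17 ballots, G on 2. C wins 17–2.
C vs H: 2+2+2 = 6 for C, 13 for H — H by 13–6.
D vs F: 15 to 4, D.
D vs G: 19 to 0, D.
D vs H: 17 to 2, D.
F vs G: F preferred on 2+5+4+2+2 = 15 ballots; F wins 15–4.
F vs H: 6 to 13, H.
G vs H: 2 for G, 17 for H — H by 17–2.
Only D has no losses; D is the Condorcet winner.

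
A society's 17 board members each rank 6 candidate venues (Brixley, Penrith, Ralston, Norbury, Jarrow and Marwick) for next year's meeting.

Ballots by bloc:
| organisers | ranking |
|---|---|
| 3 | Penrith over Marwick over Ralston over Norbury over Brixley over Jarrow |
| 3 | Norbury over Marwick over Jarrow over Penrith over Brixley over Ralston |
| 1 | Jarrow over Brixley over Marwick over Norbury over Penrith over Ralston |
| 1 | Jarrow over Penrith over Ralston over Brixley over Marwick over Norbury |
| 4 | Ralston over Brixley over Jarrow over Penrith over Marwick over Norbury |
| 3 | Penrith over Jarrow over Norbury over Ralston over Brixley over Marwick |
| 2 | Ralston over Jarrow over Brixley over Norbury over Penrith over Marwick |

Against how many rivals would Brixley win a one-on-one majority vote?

1

Brixley against each rival (17 organisers):
Brixley vs Penrith: 1+4+2 = 7 for Brixley, 10 for Penrith — Penrith by 10–7.
Brixley vs Ralston: Brixley is ranked higher on 3+1 = 4 ballots, Ralston on 13. Ralston wins 13–4.
Brixley–Norbury: Norbury 9–8.
Brixley vs Jarrow: Jarrow wins 10–7.
Brixley vs Marwick: Brixley, 11–6.
Brixley beats Marwick; loses to Penrith, Ralston, Norbury, Jarrow — 1 pairwise win.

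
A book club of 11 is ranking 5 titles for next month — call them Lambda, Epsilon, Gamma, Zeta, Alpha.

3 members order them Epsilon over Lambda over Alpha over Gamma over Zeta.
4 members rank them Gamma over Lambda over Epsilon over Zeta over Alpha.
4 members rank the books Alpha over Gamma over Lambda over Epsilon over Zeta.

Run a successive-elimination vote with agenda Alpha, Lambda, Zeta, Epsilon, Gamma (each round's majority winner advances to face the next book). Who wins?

Round 1: Alpha vs Lambda — 4–7, Lambda advances.
Round 2: Lambda vs Zeta — 11–0, Lambda advances.
Round 3: Lambda vs Epsilon — 8–3, Lambda advances.
Round 4: Lambda vs Gamma — 3–8, Gamma advances.
Gamma survives the agenda.

Gamma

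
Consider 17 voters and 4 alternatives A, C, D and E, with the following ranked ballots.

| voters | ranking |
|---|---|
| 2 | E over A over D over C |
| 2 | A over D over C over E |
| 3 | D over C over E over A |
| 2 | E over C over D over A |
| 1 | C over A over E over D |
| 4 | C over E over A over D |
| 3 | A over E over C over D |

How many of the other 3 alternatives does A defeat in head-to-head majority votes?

A against each rival (17 voters):
A vs C: C, 10–7.
A vs D: 2+2+1+4+3 = 12 for A, 5 for D — A by 12–5.
A vs E: A is ranked higher on 2+1+3 = 6 ballots, E on 11. E wins 11–6.
A beats D; loses to C, E — 1 pairwise win.

1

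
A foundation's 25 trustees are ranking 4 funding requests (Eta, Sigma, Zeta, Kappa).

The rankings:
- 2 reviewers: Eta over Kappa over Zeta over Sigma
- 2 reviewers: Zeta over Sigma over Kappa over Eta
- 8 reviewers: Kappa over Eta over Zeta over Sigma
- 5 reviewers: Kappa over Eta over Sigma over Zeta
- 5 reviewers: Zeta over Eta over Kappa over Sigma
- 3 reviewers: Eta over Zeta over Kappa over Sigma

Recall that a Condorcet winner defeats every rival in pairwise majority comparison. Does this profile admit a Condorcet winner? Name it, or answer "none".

Head-to-head results (25 reviewers):
Eta vs Sigma: Eta, 23–2.
Eta vs Zeta: Eta wins 18–7.
Eta–Kappa: Kappa 15–10.
Sigma–Zeta: Zeta 20–5.
Sigma–Kappa: Kappa 23–2.
Zeta vs Kappa: Kappa, 15–10.
Kappa defeats every rival head-to-head and is the Condorcet winner.

Kappa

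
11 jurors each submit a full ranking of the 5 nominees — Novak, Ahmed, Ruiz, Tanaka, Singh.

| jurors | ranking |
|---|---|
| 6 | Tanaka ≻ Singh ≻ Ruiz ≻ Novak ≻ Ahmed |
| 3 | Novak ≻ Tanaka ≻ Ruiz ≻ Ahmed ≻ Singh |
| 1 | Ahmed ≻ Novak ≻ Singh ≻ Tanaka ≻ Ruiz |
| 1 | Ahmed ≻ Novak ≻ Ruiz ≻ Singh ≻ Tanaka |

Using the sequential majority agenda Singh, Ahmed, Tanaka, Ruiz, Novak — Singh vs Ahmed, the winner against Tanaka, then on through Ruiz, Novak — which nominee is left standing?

Tanaka

Round 1: Singh vs Ahmed — 6–5, Singh advances.
Round 2: Singh vs Tanaka — 2–9, Tanaka advances.
Round 3: Tanaka vs Ruiz — 10–1, Tanaka advances.
Round 4: Tanaka vs Novak — 6–5, Tanaka advances.
Tanaka survives the agenda.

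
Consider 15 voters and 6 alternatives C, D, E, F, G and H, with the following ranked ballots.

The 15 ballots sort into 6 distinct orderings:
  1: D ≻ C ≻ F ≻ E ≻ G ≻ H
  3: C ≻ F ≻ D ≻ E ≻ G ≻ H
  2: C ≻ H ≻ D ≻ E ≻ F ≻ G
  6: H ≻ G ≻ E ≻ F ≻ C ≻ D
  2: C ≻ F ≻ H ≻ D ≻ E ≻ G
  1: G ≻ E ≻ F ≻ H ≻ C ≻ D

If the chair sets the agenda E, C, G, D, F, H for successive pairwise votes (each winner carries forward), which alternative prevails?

C

Round 1: E vs C — 7–8, C advances.
Round 2: C vs G — 8–7, C advances.
Round 3: C vs D — 14–1, C advances.
Round 4: C vs F — 8–7, C advances.
Round 5: C vs H — 8–7, C advances.
C survives the agenda.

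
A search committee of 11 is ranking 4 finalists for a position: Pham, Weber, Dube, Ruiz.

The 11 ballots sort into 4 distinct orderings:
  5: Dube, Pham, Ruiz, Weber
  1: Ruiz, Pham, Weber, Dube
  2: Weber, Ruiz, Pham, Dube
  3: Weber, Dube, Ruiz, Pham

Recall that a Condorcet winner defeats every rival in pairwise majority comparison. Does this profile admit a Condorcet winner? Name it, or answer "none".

none

Head-to-head results (11 committee members):
Pham vs Weber: 6 to 5, Pham.
Pham vs Dube: Pham is ranked higher on 1+2 = 3 ballots, Dube on 8. Dube wins 8–3.
Pham vs Ruiz: Pham preferred on 5 ballots; Ruiz wins 6–5.
Weber vs Dube: 1+2+3 = 6 for Weber, 5 for Dube — Weber by 6–5.
Weber vs Ruiz: 5 to 6, Ruiz.
Dube vs Ruiz: Dube is ranked higher on 5+3 = 8 ballots, Ruiz on 3. Dube wins 8–3.
Every candidate loses at least once (Pham loses to Dube; Weber loses to Pham; Dube loses to Weber; Ruiz loses to Dube). The majority relation contains the cycle Pham → Weber → Dube → Pham, so there is no Condorcet winner.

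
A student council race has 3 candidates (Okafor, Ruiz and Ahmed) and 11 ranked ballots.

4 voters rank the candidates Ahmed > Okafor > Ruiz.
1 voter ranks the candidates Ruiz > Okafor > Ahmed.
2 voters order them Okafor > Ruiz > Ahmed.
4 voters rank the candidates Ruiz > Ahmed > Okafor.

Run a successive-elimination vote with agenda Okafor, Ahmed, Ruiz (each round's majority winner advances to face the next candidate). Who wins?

Round 1: Okafor vs Ahmed — 3–8, Ahmed advances.
Round 2: Ahmed vs Ruiz — 4–7, Ruiz advances.
The agenda winner is Ruiz.

Ruiz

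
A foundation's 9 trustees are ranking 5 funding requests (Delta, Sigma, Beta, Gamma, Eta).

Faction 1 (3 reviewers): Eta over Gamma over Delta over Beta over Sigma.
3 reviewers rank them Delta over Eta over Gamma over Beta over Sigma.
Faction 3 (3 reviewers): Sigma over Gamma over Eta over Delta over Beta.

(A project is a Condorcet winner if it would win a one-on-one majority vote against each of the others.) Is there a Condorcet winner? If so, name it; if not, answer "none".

Head-to-head results (9 reviewers):
Delta vs Sigma: Delta preferred on 3+3 = 6 ballots; Delta wins 6–3.
Delta vs Beta: 3+3+3 = 9 for Delta, 0 for Beta — Delta by 9–0.
Delta vs Gamma: 3 to 6, Gamma.
Delta–Eta: Eta 6–3.
Sigma–Beta: Beta 6–3.
Sigma vs Gamma: 3 for Sigma, 6 for Gamma — Gamma by 6–3.
Sigma vs Eta: Eta, 6–3.
Beta–Gamma: Gamma 9–0.
Beta vs Eta: 0 for Beta, 9 for Eta — Eta by 9–0.
Gamma vs Eta: Gamma is ranked higher on 3 ballots, Eta on 6. Eta wins 6–3.
Eta beats each of Delta, Sigma, Beta, Gamma — Eta is the Condorcet winner.

Eta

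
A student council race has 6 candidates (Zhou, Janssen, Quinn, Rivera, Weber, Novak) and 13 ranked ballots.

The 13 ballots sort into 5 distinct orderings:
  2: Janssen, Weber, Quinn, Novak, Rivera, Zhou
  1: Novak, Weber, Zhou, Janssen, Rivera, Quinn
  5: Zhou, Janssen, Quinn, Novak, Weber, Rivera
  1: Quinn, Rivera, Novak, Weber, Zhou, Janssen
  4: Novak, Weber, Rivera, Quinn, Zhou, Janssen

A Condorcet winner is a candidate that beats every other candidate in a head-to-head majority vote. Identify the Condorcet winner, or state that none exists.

none

Pairwise majorities:
Zhou–Janssen: Zhou 11–2.
Zhou vs Quinn: Quinn, 7–6.
Zhou–Rivera: Rivera 7–6.
Zhou vs Weber: Weber, 8–5.
Zhou vs Novak: Novak, 8–5.
Janssen–Quinn: Janssen 8–5.
Janssen–Rivera: Janssen 8–5.
Janssen vs Weber: Janssen, 7–6.
Janssen vs Novak: Janssen wins 7–6.
Quinn vs Rivera: Quinn wins 8–5.
Quinn–Weber: Weber 7–6.
Quinn vs Novak: Quinn, 8–5.
Rivera–Weber: Weber 12–1.
Rivera–Novak: Novak 12–1.
Weber–Novak: Novak 11–2.
No candidate is unbeaten: Zhou loses to Quinn; Janssen loses to Zhou; Quinn loses to Janssen; Rivera loses to Janssen; Weber loses to Janssen; Novak loses to Janssen. In particular Zhou → Janssen → Quinn → Zhou is a majority cycle — no Condorcet winner exists.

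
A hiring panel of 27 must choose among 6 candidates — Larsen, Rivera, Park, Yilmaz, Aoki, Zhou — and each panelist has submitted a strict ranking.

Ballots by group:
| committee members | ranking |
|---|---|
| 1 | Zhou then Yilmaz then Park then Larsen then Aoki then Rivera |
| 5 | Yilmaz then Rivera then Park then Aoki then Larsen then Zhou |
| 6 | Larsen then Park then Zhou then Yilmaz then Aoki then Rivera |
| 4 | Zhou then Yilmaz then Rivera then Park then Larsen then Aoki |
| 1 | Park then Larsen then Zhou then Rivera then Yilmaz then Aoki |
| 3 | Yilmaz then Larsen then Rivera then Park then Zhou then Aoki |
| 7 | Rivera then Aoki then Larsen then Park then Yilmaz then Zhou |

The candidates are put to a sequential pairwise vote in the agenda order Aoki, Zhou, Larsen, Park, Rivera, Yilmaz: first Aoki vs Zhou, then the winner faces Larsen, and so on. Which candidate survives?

Round 1: Aoki vs Zhou — 12–15, Zhou advances.
Round 2: Zhou vs Larsen — 5–22, Larsen advances.
Round 3: Larsen vs Park — 16–11, Larsen advances.
Round 4: Larsen vs Rivera — 11–16, Rivera advances.
Round 5: Rivera vs Yilmaz — 8–19, Yilmaz advances.
The agenda winner is Yilmaz.

Yilmaz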